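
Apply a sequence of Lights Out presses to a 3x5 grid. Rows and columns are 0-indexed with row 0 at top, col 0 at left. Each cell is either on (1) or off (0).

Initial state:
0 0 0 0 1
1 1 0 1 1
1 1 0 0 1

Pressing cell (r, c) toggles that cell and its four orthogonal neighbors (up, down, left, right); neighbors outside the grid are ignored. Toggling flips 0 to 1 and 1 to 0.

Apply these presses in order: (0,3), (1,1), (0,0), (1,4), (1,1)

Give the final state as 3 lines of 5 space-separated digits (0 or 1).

Answer: 1 1 1 1 1
0 1 0 1 0
1 1 0 0 0

Derivation:
After press 1 at (0,3):
0 0 1 1 0
1 1 0 0 1
1 1 0 0 1

After press 2 at (1,1):
0 1 1 1 0
0 0 1 0 1
1 0 0 0 1

After press 3 at (0,0):
1 0 1 1 0
1 0 1 0 1
1 0 0 0 1

After press 4 at (1,4):
1 0 1 1 1
1 0 1 1 0
1 0 0 0 0

After press 5 at (1,1):
1 1 1 1 1
0 1 0 1 0
1 1 0 0 0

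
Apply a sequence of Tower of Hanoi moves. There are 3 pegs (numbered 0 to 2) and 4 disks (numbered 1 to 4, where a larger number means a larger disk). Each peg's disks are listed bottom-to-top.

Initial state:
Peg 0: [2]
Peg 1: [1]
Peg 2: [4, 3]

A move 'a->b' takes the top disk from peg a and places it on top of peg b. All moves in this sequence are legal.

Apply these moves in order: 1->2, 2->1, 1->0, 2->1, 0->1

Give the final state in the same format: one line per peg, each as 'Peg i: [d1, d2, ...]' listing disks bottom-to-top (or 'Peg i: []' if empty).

After move 1 (1->2):
Peg 0: [2]
Peg 1: []
Peg 2: [4, 3, 1]

After move 2 (2->1):
Peg 0: [2]
Peg 1: [1]
Peg 2: [4, 3]

After move 3 (1->0):
Peg 0: [2, 1]
Peg 1: []
Peg 2: [4, 3]

After move 4 (2->1):
Peg 0: [2, 1]
Peg 1: [3]
Peg 2: [4]

After move 5 (0->1):
Peg 0: [2]
Peg 1: [3, 1]
Peg 2: [4]

Answer: Peg 0: [2]
Peg 1: [3, 1]
Peg 2: [4]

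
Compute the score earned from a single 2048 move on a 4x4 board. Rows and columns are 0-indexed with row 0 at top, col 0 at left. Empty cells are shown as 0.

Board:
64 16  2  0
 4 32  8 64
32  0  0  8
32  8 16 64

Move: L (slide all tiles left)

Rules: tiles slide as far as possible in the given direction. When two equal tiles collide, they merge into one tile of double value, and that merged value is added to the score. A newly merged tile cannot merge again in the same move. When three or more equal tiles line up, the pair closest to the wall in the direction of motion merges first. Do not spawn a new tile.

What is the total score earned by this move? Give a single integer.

Answer: 0

Derivation:
Slide left:
row 0: [64, 16, 2, 0] -> [64, 16, 2, 0]  score +0 (running 0)
row 1: [4, 32, 8, 64] -> [4, 32, 8, 64]  score +0 (running 0)
row 2: [32, 0, 0, 8] -> [32, 8, 0, 0]  score +0 (running 0)
row 3: [32, 8, 16, 64] -> [32, 8, 16, 64]  score +0 (running 0)
Board after move:
64 16  2  0
 4 32  8 64
32  8  0  0
32  8 16 64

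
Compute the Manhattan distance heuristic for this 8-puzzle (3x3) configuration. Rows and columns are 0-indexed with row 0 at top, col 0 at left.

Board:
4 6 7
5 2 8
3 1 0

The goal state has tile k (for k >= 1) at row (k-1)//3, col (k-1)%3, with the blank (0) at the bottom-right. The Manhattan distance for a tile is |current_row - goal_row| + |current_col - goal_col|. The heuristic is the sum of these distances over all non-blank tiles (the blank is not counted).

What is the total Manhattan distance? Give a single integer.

Answer: 18

Derivation:
Tile 4: at (0,0), goal (1,0), distance |0-1|+|0-0| = 1
Tile 6: at (0,1), goal (1,2), distance |0-1|+|1-2| = 2
Tile 7: at (0,2), goal (2,0), distance |0-2|+|2-0| = 4
Tile 5: at (1,0), goal (1,1), distance |1-1|+|0-1| = 1
Tile 2: at (1,1), goal (0,1), distance |1-0|+|1-1| = 1
Tile 8: at (1,2), goal (2,1), distance |1-2|+|2-1| = 2
Tile 3: at (2,0), goal (0,2), distance |2-0|+|0-2| = 4
Tile 1: at (2,1), goal (0,0), distance |2-0|+|1-0| = 3
Sum: 1 + 2 + 4 + 1 + 1 + 2 + 4 + 3 = 18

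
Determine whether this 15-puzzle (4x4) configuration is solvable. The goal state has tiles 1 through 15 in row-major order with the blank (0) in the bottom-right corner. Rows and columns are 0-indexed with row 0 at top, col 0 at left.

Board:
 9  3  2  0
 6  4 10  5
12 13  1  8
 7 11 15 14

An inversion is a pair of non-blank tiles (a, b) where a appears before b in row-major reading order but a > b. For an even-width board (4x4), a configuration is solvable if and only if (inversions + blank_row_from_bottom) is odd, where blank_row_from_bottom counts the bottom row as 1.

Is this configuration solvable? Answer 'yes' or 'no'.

Answer: no

Derivation:
Inversions: 30
Blank is in row 0 (0-indexed from top), which is row 4 counting from the bottom (bottom = 1).
30 + 4 = 34, which is even, so the puzzle is not solvable.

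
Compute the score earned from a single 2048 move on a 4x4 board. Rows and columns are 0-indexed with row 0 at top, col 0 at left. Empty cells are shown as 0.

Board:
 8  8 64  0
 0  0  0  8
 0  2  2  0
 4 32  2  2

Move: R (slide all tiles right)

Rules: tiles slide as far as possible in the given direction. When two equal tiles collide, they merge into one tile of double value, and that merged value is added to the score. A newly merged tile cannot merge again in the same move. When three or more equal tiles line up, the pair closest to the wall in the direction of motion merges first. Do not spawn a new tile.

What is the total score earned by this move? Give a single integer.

Answer: 24

Derivation:
Slide right:
row 0: [8, 8, 64, 0] -> [0, 0, 16, 64]  score +16 (running 16)
row 1: [0, 0, 0, 8] -> [0, 0, 0, 8]  score +0 (running 16)
row 2: [0, 2, 2, 0] -> [0, 0, 0, 4]  score +4 (running 20)
row 3: [4, 32, 2, 2] -> [0, 4, 32, 4]  score +4 (running 24)
Board after move:
 0  0 16 64
 0  0  0  8
 0  0  0  4
 0  4 32  4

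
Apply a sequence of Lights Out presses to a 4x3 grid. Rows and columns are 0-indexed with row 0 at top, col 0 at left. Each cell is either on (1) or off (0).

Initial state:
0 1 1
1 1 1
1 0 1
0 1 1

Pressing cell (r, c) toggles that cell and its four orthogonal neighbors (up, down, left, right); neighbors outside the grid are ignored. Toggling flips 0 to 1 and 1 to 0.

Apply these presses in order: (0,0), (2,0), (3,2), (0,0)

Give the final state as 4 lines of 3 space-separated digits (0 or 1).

Answer: 0 1 1
0 1 1
0 1 0
1 0 0

Derivation:
After press 1 at (0,0):
1 0 1
0 1 1
1 0 1
0 1 1

After press 2 at (2,0):
1 0 1
1 1 1
0 1 1
1 1 1

After press 3 at (3,2):
1 0 1
1 1 1
0 1 0
1 0 0

After press 4 at (0,0):
0 1 1
0 1 1
0 1 0
1 0 0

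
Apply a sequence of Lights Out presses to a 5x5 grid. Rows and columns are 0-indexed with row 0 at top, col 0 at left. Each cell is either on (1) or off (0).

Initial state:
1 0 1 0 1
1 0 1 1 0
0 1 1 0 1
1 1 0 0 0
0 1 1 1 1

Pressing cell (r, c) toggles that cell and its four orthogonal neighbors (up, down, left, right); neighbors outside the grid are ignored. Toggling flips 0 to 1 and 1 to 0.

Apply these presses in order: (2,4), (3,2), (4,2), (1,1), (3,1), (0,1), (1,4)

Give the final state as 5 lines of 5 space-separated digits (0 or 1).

After press 1 at (2,4):
1 0 1 0 1
1 0 1 1 1
0 1 1 1 0
1 1 0 0 1
0 1 1 1 1

After press 2 at (3,2):
1 0 1 0 1
1 0 1 1 1
0 1 0 1 0
1 0 1 1 1
0 1 0 1 1

After press 3 at (4,2):
1 0 1 0 1
1 0 1 1 1
0 1 0 1 0
1 0 0 1 1
0 0 1 0 1

After press 4 at (1,1):
1 1 1 0 1
0 1 0 1 1
0 0 0 1 0
1 0 0 1 1
0 0 1 0 1

After press 5 at (3,1):
1 1 1 0 1
0 1 0 1 1
0 1 0 1 0
0 1 1 1 1
0 1 1 0 1

After press 6 at (0,1):
0 0 0 0 1
0 0 0 1 1
0 1 0 1 0
0 1 1 1 1
0 1 1 0 1

After press 7 at (1,4):
0 0 0 0 0
0 0 0 0 0
0 1 0 1 1
0 1 1 1 1
0 1 1 0 1

Answer: 0 0 0 0 0
0 0 0 0 0
0 1 0 1 1
0 1 1 1 1
0 1 1 0 1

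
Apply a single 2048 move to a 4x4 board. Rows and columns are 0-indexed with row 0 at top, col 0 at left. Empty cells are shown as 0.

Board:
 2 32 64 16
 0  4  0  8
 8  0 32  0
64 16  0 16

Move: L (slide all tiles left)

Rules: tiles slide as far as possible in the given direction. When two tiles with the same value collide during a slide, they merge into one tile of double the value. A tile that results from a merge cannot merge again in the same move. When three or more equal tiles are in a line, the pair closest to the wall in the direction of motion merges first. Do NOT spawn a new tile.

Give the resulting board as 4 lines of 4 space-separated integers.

Answer:  2 32 64 16
 4  8  0  0
 8 32  0  0
64 32  0  0

Derivation:
Slide left:
row 0: [2, 32, 64, 16] -> [2, 32, 64, 16]
row 1: [0, 4, 0, 8] -> [4, 8, 0, 0]
row 2: [8, 0, 32, 0] -> [8, 32, 0, 0]
row 3: [64, 16, 0, 16] -> [64, 32, 0, 0]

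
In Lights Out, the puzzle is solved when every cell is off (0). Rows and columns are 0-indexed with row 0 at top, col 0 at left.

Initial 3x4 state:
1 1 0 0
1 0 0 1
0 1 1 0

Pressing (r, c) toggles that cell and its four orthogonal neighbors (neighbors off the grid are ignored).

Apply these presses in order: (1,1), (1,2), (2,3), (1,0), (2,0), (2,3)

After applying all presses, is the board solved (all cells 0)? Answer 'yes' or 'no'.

Answer: no

Derivation:
After press 1 at (1,1):
1 0 0 0
0 1 1 1
0 0 1 0

After press 2 at (1,2):
1 0 1 0
0 0 0 0
0 0 0 0

After press 3 at (2,3):
1 0 1 0
0 0 0 1
0 0 1 1

After press 4 at (1,0):
0 0 1 0
1 1 0 1
1 0 1 1

After press 5 at (2,0):
0 0 1 0
0 1 0 1
0 1 1 1

After press 6 at (2,3):
0 0 1 0
0 1 0 0
0 1 0 0

Lights still on: 3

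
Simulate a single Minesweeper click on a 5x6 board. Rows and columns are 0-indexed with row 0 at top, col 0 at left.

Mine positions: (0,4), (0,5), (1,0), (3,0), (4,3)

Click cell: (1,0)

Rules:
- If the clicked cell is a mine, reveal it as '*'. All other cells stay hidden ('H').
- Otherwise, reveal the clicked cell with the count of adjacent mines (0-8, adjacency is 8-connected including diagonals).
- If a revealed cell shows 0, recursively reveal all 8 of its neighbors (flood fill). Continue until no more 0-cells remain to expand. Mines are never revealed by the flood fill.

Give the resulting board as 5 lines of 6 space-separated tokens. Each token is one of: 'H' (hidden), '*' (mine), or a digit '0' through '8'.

H H H H H H
* H H H H H
H H H H H H
H H H H H H
H H H H H H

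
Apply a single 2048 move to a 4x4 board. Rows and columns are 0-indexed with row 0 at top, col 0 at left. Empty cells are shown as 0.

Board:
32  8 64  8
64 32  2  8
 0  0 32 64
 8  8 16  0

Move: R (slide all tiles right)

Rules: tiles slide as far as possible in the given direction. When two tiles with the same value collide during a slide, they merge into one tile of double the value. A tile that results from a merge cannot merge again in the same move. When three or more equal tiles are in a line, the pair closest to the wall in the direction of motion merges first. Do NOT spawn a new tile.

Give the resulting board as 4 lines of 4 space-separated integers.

Slide right:
row 0: [32, 8, 64, 8] -> [32, 8, 64, 8]
row 1: [64, 32, 2, 8] -> [64, 32, 2, 8]
row 2: [0, 0, 32, 64] -> [0, 0, 32, 64]
row 3: [8, 8, 16, 0] -> [0, 0, 16, 16]

Answer: 32  8 64  8
64 32  2  8
 0  0 32 64
 0  0 16 16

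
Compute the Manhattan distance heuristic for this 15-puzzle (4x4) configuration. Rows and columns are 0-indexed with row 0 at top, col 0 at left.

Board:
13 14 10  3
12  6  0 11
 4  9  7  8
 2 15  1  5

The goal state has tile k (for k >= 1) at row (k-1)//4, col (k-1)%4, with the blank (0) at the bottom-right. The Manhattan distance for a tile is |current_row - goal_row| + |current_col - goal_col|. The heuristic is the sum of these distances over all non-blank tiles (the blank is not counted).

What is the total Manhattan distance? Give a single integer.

Answer: 39

Derivation:
Tile 13: at (0,0), goal (3,0), distance |0-3|+|0-0| = 3
Tile 14: at (0,1), goal (3,1), distance |0-3|+|1-1| = 3
Tile 10: at (0,2), goal (2,1), distance |0-2|+|2-1| = 3
Tile 3: at (0,3), goal (0,2), distance |0-0|+|3-2| = 1
Tile 12: at (1,0), goal (2,3), distance |1-2|+|0-3| = 4
Tile 6: at (1,1), goal (1,1), distance |1-1|+|1-1| = 0
Tile 11: at (1,3), goal (2,2), distance |1-2|+|3-2| = 2
Tile 4: at (2,0), goal (0,3), distance |2-0|+|0-3| = 5
Tile 9: at (2,1), goal (2,0), distance |2-2|+|1-0| = 1
Tile 7: at (2,2), goal (1,2), distance |2-1|+|2-2| = 1
Tile 8: at (2,3), goal (1,3), distance |2-1|+|3-3| = 1
Tile 2: at (3,0), goal (0,1), distance |3-0|+|0-1| = 4
Tile 15: at (3,1), goal (3,2), distance |3-3|+|1-2| = 1
Tile 1: at (3,2), goal (0,0), distance |3-0|+|2-0| = 5
Tile 5: at (3,3), goal (1,0), distance |3-1|+|3-0| = 5
Sum: 3 + 3 + 3 + 1 + 4 + 0 + 2 + 5 + 1 + 1 + 1 + 4 + 1 + 5 + 5 = 39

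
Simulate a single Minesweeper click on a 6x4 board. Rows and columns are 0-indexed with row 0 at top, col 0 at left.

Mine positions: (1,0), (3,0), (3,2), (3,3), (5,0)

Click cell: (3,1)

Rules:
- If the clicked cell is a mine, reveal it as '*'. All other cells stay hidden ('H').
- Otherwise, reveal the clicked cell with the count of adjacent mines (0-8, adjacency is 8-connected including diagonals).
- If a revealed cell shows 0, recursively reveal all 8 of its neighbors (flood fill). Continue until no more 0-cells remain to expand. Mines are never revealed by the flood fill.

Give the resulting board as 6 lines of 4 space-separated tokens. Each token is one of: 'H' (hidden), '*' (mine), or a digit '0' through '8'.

H H H H
H H H H
H H H H
H 2 H H
H H H H
H H H H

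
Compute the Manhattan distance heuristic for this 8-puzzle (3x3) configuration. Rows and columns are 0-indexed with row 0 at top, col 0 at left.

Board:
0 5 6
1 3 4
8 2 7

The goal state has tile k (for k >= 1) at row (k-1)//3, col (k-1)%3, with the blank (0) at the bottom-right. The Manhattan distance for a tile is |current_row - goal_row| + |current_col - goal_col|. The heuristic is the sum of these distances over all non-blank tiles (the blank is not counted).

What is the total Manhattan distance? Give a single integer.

Tile 5: (0,1)->(1,1) = 1
Tile 6: (0,2)->(1,2) = 1
Tile 1: (1,0)->(0,0) = 1
Tile 3: (1,1)->(0,2) = 2
Tile 4: (1,2)->(1,0) = 2
Tile 8: (2,0)->(2,1) = 1
Tile 2: (2,1)->(0,1) = 2
Tile 7: (2,2)->(2,0) = 2
Sum: 1 + 1 + 1 + 2 + 2 + 1 + 2 + 2 = 12

Answer: 12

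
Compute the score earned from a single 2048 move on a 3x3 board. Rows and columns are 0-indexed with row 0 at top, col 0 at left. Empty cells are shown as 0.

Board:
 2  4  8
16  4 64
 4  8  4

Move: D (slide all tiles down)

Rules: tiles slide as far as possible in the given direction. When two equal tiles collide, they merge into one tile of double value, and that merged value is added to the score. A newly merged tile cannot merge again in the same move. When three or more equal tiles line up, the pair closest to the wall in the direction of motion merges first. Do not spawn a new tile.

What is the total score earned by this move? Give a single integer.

Answer: 8

Derivation:
Slide down:
col 0: [2, 16, 4] -> [2, 16, 4]  score +0 (running 0)
col 1: [4, 4, 8] -> [0, 8, 8]  score +8 (running 8)
col 2: [8, 64, 4] -> [8, 64, 4]  score +0 (running 8)
Board after move:
 2  0  8
16  8 64
 4  8  4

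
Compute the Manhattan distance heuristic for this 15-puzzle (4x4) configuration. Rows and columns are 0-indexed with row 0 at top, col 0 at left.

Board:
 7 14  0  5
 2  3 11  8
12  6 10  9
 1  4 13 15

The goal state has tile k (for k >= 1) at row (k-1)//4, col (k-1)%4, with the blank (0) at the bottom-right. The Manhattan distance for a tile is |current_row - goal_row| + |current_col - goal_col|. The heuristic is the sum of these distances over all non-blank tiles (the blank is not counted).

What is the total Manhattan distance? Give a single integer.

Tile 7: at (0,0), goal (1,2), distance |0-1|+|0-2| = 3
Tile 14: at (0,1), goal (3,1), distance |0-3|+|1-1| = 3
Tile 5: at (0,3), goal (1,0), distance |0-1|+|3-0| = 4
Tile 2: at (1,0), goal (0,1), distance |1-0|+|0-1| = 2
Tile 3: at (1,1), goal (0,2), distance |1-0|+|1-2| = 2
Tile 11: at (1,2), goal (2,2), distance |1-2|+|2-2| = 1
Tile 8: at (1,3), goal (1,3), distance |1-1|+|3-3| = 0
Tile 12: at (2,0), goal (2,3), distance |2-2|+|0-3| = 3
Tile 6: at (2,1), goal (1,1), distance |2-1|+|1-1| = 1
Tile 10: at (2,2), goal (2,1), distance |2-2|+|2-1| = 1
Tile 9: at (2,3), goal (2,0), distance |2-2|+|3-0| = 3
Tile 1: at (3,0), goal (0,0), distance |3-0|+|0-0| = 3
Tile 4: at (3,1), goal (0,3), distance |3-0|+|1-3| = 5
Tile 13: at (3,2), goal (3,0), distance |3-3|+|2-0| = 2
Tile 15: at (3,3), goal (3,2), distance |3-3|+|3-2| = 1
Sum: 3 + 3 + 4 + 2 + 2 + 1 + 0 + 3 + 1 + 1 + 3 + 3 + 5 + 2 + 1 = 34

Answer: 34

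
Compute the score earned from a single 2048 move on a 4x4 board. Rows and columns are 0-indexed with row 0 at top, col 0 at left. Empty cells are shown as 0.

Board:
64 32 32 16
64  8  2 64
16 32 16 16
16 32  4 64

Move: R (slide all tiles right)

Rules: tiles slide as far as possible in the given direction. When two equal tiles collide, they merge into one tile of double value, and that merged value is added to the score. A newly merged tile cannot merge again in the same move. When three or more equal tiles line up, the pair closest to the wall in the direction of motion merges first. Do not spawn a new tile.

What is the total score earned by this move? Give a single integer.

Slide right:
row 0: [64, 32, 32, 16] -> [0, 64, 64, 16]  score +64 (running 64)
row 1: [64, 8, 2, 64] -> [64, 8, 2, 64]  score +0 (running 64)
row 2: [16, 32, 16, 16] -> [0, 16, 32, 32]  score +32 (running 96)
row 3: [16, 32, 4, 64] -> [16, 32, 4, 64]  score +0 (running 96)
Board after move:
 0 64 64 16
64  8  2 64
 0 16 32 32
16 32  4 64

Answer: 96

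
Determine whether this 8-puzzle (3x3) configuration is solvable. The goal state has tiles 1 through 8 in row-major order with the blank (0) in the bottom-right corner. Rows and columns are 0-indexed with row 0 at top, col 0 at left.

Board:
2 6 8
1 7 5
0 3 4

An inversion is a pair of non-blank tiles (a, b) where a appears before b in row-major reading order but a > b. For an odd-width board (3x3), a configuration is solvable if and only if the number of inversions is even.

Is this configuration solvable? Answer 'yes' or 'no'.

Answer: no

Derivation:
Inversions (pairs i<j in row-major order where tile[i] > tile[j] > 0): 15
15 is odd, so the puzzle is not solvable.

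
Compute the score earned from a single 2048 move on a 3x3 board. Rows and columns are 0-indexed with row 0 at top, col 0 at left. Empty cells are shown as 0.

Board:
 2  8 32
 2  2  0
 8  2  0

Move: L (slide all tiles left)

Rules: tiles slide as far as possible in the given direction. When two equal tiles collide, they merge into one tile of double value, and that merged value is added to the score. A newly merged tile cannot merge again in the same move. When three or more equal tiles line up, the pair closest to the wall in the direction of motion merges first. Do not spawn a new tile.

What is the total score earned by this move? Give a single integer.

Slide left:
row 0: [2, 8, 32] -> [2, 8, 32]  score +0 (running 0)
row 1: [2, 2, 0] -> [4, 0, 0]  score +4 (running 4)
row 2: [8, 2, 0] -> [8, 2, 0]  score +0 (running 4)
Board after move:
 2  8 32
 4  0  0
 8  2  0

Answer: 4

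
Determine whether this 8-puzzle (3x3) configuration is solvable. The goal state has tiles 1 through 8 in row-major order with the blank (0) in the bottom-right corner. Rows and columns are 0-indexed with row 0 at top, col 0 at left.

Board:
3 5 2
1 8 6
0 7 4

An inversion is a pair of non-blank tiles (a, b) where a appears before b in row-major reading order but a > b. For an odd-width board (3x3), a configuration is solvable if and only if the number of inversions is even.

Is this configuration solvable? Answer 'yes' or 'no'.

Answer: no

Derivation:
Inversions (pairs i<j in row-major order where tile[i] > tile[j] > 0): 11
11 is odd, so the puzzle is not solvable.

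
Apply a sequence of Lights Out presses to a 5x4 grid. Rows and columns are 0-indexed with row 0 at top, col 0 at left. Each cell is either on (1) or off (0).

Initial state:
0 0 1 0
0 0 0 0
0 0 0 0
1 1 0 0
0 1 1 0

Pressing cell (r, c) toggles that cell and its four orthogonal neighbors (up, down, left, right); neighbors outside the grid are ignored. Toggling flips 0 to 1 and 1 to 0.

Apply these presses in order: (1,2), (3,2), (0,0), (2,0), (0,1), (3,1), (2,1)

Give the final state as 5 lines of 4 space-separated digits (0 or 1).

Answer: 0 0 1 0
0 1 1 1
0 1 1 0
1 0 0 1
0 0 0 0

Derivation:
After press 1 at (1,2):
0 0 0 0
0 1 1 1
0 0 1 0
1 1 0 0
0 1 1 0

After press 2 at (3,2):
0 0 0 0
0 1 1 1
0 0 0 0
1 0 1 1
0 1 0 0

After press 3 at (0,0):
1 1 0 0
1 1 1 1
0 0 0 0
1 0 1 1
0 1 0 0

After press 4 at (2,0):
1 1 0 0
0 1 1 1
1 1 0 0
0 0 1 1
0 1 0 0

After press 5 at (0,1):
0 0 1 0
0 0 1 1
1 1 0 0
0 0 1 1
0 1 0 0

After press 6 at (3,1):
0 0 1 0
0 0 1 1
1 0 0 0
1 1 0 1
0 0 0 0

After press 7 at (2,1):
0 0 1 0
0 1 1 1
0 1 1 0
1 0 0 1
0 0 0 0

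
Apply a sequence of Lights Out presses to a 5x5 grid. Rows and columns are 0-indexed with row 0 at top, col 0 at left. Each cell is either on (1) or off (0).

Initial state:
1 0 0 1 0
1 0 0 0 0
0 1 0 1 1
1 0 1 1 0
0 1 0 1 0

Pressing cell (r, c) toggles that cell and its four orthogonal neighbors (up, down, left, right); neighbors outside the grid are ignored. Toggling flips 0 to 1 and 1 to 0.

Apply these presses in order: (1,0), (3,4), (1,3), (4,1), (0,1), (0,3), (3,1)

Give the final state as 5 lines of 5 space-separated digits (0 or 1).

Answer: 1 1 0 1 1
0 0 1 0 1
1 0 0 0 0
0 0 0 0 1
1 1 1 1 1

Derivation:
After press 1 at (1,0):
0 0 0 1 0
0 1 0 0 0
1 1 0 1 1
1 0 1 1 0
0 1 0 1 0

After press 2 at (3,4):
0 0 0 1 0
0 1 0 0 0
1 1 0 1 0
1 0 1 0 1
0 1 0 1 1

After press 3 at (1,3):
0 0 0 0 0
0 1 1 1 1
1 1 0 0 0
1 0 1 0 1
0 1 0 1 1

After press 4 at (4,1):
0 0 0 0 0
0 1 1 1 1
1 1 0 0 0
1 1 1 0 1
1 0 1 1 1

After press 5 at (0,1):
1 1 1 0 0
0 0 1 1 1
1 1 0 0 0
1 1 1 0 1
1 0 1 1 1

After press 6 at (0,3):
1 1 0 1 1
0 0 1 0 1
1 1 0 0 0
1 1 1 0 1
1 0 1 1 1

After press 7 at (3,1):
1 1 0 1 1
0 0 1 0 1
1 0 0 0 0
0 0 0 0 1
1 1 1 1 1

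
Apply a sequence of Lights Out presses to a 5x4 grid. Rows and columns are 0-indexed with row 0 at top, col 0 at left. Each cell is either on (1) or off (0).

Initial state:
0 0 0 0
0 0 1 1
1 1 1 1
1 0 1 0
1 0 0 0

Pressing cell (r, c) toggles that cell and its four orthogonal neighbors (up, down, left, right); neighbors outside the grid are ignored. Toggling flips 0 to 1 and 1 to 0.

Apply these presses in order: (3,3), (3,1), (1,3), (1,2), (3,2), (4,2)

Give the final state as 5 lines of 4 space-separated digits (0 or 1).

Answer: 0 0 1 1
0 1 1 1
1 0 1 1
0 0 1 0
1 0 0 0

Derivation:
After press 1 at (3,3):
0 0 0 0
0 0 1 1
1 1 1 0
1 0 0 1
1 0 0 1

After press 2 at (3,1):
0 0 0 0
0 0 1 1
1 0 1 0
0 1 1 1
1 1 0 1

After press 3 at (1,3):
0 0 0 1
0 0 0 0
1 0 1 1
0 1 1 1
1 1 0 1

After press 4 at (1,2):
0 0 1 1
0 1 1 1
1 0 0 1
0 1 1 1
1 1 0 1

After press 5 at (3,2):
0 0 1 1
0 1 1 1
1 0 1 1
0 0 0 0
1 1 1 1

After press 6 at (4,2):
0 0 1 1
0 1 1 1
1 0 1 1
0 0 1 0
1 0 0 0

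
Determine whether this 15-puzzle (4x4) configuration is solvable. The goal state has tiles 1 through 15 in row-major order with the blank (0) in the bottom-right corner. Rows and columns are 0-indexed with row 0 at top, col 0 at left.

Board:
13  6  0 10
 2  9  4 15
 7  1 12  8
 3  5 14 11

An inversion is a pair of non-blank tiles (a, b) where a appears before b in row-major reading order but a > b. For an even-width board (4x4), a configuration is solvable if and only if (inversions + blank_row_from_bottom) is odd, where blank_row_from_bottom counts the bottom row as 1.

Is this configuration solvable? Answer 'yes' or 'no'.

Answer: no

Derivation:
Inversions: 52
Blank is in row 0 (0-indexed from top), which is row 4 counting from the bottom (bottom = 1).
52 + 4 = 56, which is even, so the puzzle is not solvable.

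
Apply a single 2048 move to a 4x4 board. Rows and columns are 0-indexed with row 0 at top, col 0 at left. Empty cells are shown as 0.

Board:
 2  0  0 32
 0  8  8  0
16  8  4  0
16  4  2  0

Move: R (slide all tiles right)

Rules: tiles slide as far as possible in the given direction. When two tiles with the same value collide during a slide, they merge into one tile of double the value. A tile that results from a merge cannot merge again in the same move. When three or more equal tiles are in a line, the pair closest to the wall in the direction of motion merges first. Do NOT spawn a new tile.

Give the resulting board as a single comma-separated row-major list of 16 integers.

Slide right:
row 0: [2, 0, 0, 32] -> [0, 0, 2, 32]
row 1: [0, 8, 8, 0] -> [0, 0, 0, 16]
row 2: [16, 8, 4, 0] -> [0, 16, 8, 4]
row 3: [16, 4, 2, 0] -> [0, 16, 4, 2]

Answer: 0, 0, 2, 32, 0, 0, 0, 16, 0, 16, 8, 4, 0, 16, 4, 2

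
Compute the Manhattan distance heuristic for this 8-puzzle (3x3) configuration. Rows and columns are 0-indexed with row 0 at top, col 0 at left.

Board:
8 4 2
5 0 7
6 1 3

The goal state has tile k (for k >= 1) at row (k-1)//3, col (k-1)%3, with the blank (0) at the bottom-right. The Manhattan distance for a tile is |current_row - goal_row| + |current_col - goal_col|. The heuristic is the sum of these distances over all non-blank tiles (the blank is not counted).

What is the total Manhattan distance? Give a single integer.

Tile 8: at (0,0), goal (2,1), distance |0-2|+|0-1| = 3
Tile 4: at (0,1), goal (1,0), distance |0-1|+|1-0| = 2
Tile 2: at (0,2), goal (0,1), distance |0-0|+|2-1| = 1
Tile 5: at (1,0), goal (1,1), distance |1-1|+|0-1| = 1
Tile 7: at (1,2), goal (2,0), distance |1-2|+|2-0| = 3
Tile 6: at (2,0), goal (1,2), distance |2-1|+|0-2| = 3
Tile 1: at (2,1), goal (0,0), distance |2-0|+|1-0| = 3
Tile 3: at (2,2), goal (0,2), distance |2-0|+|2-2| = 2
Sum: 3 + 2 + 1 + 1 + 3 + 3 + 3 + 2 = 18

Answer: 18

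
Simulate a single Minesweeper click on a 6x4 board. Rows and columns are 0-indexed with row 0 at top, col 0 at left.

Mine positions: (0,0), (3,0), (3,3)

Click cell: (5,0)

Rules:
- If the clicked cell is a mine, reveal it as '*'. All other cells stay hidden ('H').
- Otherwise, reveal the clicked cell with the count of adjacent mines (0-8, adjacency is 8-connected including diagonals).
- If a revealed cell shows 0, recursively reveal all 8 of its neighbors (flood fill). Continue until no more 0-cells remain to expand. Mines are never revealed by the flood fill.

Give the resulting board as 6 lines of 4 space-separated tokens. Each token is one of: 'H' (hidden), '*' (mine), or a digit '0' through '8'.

H H H H
H H H H
H H H H
H H H H
1 1 1 1
0 0 0 0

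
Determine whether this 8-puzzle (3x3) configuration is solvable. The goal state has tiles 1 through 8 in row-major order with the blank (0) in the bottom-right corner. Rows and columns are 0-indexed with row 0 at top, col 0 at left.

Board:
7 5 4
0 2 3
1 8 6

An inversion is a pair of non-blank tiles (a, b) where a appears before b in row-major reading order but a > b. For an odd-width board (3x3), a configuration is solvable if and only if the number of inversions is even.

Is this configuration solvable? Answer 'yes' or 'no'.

Inversions (pairs i<j in row-major order where tile[i] > tile[j] > 0): 16
16 is even, so the puzzle is solvable.

Answer: yes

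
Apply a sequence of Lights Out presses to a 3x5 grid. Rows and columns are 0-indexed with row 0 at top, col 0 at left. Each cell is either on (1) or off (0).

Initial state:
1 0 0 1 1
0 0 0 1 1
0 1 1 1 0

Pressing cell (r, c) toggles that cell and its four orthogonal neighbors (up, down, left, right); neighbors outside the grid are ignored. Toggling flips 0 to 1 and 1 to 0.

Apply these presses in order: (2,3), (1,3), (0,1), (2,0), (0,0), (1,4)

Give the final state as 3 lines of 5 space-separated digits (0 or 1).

Answer: 1 0 1 0 0
0 1 1 0 1
1 0 0 1 0

Derivation:
After press 1 at (2,3):
1 0 0 1 1
0 0 0 0 1
0 1 0 0 1

After press 2 at (1,3):
1 0 0 0 1
0 0 1 1 0
0 1 0 1 1

After press 3 at (0,1):
0 1 1 0 1
0 1 1 1 0
0 1 0 1 1

After press 4 at (2,0):
0 1 1 0 1
1 1 1 1 0
1 0 0 1 1

After press 5 at (0,0):
1 0 1 0 1
0 1 1 1 0
1 0 0 1 1

After press 6 at (1,4):
1 0 1 0 0
0 1 1 0 1
1 0 0 1 0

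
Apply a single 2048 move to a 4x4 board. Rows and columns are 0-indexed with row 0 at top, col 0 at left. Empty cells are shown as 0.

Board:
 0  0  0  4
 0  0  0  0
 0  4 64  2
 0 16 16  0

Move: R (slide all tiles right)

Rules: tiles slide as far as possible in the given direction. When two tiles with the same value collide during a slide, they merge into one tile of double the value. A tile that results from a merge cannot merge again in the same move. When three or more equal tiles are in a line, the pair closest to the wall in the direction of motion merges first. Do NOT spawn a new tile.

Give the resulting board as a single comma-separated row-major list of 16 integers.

Answer: 0, 0, 0, 4, 0, 0, 0, 0, 0, 4, 64, 2, 0, 0, 0, 32

Derivation:
Slide right:
row 0: [0, 0, 0, 4] -> [0, 0, 0, 4]
row 1: [0, 0, 0, 0] -> [0, 0, 0, 0]
row 2: [0, 4, 64, 2] -> [0, 4, 64, 2]
row 3: [0, 16, 16, 0] -> [0, 0, 0, 32]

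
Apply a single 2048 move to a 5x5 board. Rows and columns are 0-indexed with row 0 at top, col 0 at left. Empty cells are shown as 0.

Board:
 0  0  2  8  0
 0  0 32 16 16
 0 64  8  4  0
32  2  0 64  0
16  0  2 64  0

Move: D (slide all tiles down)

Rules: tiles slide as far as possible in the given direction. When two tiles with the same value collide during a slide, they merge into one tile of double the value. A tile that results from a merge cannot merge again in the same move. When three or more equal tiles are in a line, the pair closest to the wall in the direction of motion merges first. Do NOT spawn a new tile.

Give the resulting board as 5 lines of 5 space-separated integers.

Slide down:
col 0: [0, 0, 0, 32, 16] -> [0, 0, 0, 32, 16]
col 1: [0, 0, 64, 2, 0] -> [0, 0, 0, 64, 2]
col 2: [2, 32, 8, 0, 2] -> [0, 2, 32, 8, 2]
col 3: [8, 16, 4, 64, 64] -> [0, 8, 16, 4, 128]
col 4: [0, 16, 0, 0, 0] -> [0, 0, 0, 0, 16]

Answer:   0   0   0   0   0
  0   0   2   8   0
  0   0  32  16   0
 32  64   8   4   0
 16   2   2 128  16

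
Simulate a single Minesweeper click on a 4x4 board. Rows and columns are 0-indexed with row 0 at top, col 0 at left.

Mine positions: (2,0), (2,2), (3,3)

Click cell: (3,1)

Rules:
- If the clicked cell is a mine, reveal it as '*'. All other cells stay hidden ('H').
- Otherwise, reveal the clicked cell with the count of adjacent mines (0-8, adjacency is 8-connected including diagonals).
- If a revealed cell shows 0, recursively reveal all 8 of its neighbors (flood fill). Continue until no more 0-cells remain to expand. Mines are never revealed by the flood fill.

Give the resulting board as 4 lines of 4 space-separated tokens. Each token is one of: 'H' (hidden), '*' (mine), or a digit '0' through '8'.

H H H H
H H H H
H H H H
H 2 H H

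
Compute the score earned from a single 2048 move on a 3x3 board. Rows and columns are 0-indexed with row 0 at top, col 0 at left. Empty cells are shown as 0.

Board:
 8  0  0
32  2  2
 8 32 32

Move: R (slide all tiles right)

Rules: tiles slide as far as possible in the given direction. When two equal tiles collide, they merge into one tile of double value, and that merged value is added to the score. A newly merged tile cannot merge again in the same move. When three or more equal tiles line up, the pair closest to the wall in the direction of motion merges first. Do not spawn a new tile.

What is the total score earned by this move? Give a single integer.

Slide right:
row 0: [8, 0, 0] -> [0, 0, 8]  score +0 (running 0)
row 1: [32, 2, 2] -> [0, 32, 4]  score +4 (running 4)
row 2: [8, 32, 32] -> [0, 8, 64]  score +64 (running 68)
Board after move:
 0  0  8
 0 32  4
 0  8 64

Answer: 68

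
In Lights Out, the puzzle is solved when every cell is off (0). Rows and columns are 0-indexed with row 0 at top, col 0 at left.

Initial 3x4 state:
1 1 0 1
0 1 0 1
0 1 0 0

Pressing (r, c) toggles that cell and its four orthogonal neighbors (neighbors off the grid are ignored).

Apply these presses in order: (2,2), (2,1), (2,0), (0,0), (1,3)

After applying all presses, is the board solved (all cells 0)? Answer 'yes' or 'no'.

After press 1 at (2,2):
1 1 0 1
0 1 1 1
0 0 1 1

After press 2 at (2,1):
1 1 0 1
0 0 1 1
1 1 0 1

After press 3 at (2,0):
1 1 0 1
1 0 1 1
0 0 0 1

After press 4 at (0,0):
0 0 0 1
0 0 1 1
0 0 0 1

After press 5 at (1,3):
0 0 0 0
0 0 0 0
0 0 0 0

Lights still on: 0

Answer: yes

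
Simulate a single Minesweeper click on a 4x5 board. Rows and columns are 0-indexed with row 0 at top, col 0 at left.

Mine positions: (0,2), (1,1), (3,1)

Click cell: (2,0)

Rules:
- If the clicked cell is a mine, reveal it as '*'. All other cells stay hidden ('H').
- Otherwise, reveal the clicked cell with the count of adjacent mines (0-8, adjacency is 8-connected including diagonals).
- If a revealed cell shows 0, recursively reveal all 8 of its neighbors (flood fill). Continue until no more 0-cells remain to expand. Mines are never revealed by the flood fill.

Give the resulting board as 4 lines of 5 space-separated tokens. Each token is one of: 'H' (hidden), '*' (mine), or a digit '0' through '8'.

H H H H H
H H H H H
2 H H H H
H H H H H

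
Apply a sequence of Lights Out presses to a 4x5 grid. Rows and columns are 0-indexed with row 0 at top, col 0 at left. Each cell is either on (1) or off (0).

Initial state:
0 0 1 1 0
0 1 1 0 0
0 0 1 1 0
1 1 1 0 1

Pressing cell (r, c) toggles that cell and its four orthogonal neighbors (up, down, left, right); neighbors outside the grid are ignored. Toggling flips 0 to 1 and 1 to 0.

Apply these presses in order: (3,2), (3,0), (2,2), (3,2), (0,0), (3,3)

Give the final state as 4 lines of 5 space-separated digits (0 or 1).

Answer: 1 1 1 1 0
1 1 0 0 0
1 1 0 1 0
0 0 1 1 0

Derivation:
After press 1 at (3,2):
0 0 1 1 0
0 1 1 0 0
0 0 0 1 0
1 0 0 1 1

After press 2 at (3,0):
0 0 1 1 0
0 1 1 0 0
1 0 0 1 0
0 1 0 1 1

After press 3 at (2,2):
0 0 1 1 0
0 1 0 0 0
1 1 1 0 0
0 1 1 1 1

After press 4 at (3,2):
0 0 1 1 0
0 1 0 0 0
1 1 0 0 0
0 0 0 0 1

After press 5 at (0,0):
1 1 1 1 0
1 1 0 0 0
1 1 0 0 0
0 0 0 0 1

After press 6 at (3,3):
1 1 1 1 0
1 1 0 0 0
1 1 0 1 0
0 0 1 1 0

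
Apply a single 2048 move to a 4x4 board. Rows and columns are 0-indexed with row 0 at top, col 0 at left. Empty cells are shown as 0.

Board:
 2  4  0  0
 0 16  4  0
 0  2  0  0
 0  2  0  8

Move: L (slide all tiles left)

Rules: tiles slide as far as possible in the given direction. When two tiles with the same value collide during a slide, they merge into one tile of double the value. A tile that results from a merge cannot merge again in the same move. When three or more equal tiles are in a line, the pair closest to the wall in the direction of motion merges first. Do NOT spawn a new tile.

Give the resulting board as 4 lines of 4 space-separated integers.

Slide left:
row 0: [2, 4, 0, 0] -> [2, 4, 0, 0]
row 1: [0, 16, 4, 0] -> [16, 4, 0, 0]
row 2: [0, 2, 0, 0] -> [2, 0, 0, 0]
row 3: [0, 2, 0, 8] -> [2, 8, 0, 0]

Answer:  2  4  0  0
16  4  0  0
 2  0  0  0
 2  8  0  0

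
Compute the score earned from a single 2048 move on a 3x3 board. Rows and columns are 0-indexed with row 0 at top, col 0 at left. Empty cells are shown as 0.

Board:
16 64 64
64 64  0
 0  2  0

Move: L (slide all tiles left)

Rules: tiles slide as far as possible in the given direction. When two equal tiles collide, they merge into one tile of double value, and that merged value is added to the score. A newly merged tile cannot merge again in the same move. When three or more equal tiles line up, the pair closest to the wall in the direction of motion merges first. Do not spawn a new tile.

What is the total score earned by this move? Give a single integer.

Slide left:
row 0: [16, 64, 64] -> [16, 128, 0]  score +128 (running 128)
row 1: [64, 64, 0] -> [128, 0, 0]  score +128 (running 256)
row 2: [0, 2, 0] -> [2, 0, 0]  score +0 (running 256)
Board after move:
 16 128   0
128   0   0
  2   0   0

Answer: 256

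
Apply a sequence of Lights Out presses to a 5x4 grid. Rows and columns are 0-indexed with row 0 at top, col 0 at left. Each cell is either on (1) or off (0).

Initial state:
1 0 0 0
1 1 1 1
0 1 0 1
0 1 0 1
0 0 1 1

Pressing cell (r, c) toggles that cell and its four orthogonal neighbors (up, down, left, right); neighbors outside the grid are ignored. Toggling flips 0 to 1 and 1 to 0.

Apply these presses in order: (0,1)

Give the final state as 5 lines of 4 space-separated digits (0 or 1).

Answer: 0 1 1 0
1 0 1 1
0 1 0 1
0 1 0 1
0 0 1 1

Derivation:
After press 1 at (0,1):
0 1 1 0
1 0 1 1
0 1 0 1
0 1 0 1
0 0 1 1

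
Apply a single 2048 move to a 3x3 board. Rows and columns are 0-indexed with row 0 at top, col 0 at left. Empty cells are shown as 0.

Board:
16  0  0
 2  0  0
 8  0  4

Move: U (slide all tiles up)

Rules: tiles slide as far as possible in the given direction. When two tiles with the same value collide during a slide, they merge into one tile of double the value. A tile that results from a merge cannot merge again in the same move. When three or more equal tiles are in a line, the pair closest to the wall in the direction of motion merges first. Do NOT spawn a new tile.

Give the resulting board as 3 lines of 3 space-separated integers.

Slide up:
col 0: [16, 2, 8] -> [16, 2, 8]
col 1: [0, 0, 0] -> [0, 0, 0]
col 2: [0, 0, 4] -> [4, 0, 0]

Answer: 16  0  4
 2  0  0
 8  0  0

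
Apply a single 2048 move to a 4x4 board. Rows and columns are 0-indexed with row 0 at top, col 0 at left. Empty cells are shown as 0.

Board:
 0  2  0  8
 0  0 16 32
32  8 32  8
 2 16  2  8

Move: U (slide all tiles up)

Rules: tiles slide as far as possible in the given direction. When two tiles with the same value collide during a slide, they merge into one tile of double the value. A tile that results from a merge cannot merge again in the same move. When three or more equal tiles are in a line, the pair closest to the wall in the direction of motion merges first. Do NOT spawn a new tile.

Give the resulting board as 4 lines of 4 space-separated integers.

Slide up:
col 0: [0, 0, 32, 2] -> [32, 2, 0, 0]
col 1: [2, 0, 8, 16] -> [2, 8, 16, 0]
col 2: [0, 16, 32, 2] -> [16, 32, 2, 0]
col 3: [8, 32, 8, 8] -> [8, 32, 16, 0]

Answer: 32  2 16  8
 2  8 32 32
 0 16  2 16
 0  0  0  0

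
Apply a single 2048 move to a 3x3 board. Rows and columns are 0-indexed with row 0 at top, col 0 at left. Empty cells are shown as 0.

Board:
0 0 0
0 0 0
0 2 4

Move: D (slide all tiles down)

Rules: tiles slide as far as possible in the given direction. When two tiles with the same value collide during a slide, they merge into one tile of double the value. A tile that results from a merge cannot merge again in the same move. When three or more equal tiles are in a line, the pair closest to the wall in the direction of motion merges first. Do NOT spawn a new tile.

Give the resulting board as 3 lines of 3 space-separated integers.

Slide down:
col 0: [0, 0, 0] -> [0, 0, 0]
col 1: [0, 0, 2] -> [0, 0, 2]
col 2: [0, 0, 4] -> [0, 0, 4]

Answer: 0 0 0
0 0 0
0 2 4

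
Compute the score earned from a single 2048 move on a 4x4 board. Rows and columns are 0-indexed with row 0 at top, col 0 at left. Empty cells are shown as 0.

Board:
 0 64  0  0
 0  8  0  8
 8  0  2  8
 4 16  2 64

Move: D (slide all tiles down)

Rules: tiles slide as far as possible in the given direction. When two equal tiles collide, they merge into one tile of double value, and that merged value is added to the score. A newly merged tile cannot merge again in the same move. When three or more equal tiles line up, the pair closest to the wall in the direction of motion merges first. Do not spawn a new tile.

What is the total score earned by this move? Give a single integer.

Answer: 20

Derivation:
Slide down:
col 0: [0, 0, 8, 4] -> [0, 0, 8, 4]  score +0 (running 0)
col 1: [64, 8, 0, 16] -> [0, 64, 8, 16]  score +0 (running 0)
col 2: [0, 0, 2, 2] -> [0, 0, 0, 4]  score +4 (running 4)
col 3: [0, 8, 8, 64] -> [0, 0, 16, 64]  score +16 (running 20)
Board after move:
 0  0  0  0
 0 64  0  0
 8  8  0 16
 4 16  4 64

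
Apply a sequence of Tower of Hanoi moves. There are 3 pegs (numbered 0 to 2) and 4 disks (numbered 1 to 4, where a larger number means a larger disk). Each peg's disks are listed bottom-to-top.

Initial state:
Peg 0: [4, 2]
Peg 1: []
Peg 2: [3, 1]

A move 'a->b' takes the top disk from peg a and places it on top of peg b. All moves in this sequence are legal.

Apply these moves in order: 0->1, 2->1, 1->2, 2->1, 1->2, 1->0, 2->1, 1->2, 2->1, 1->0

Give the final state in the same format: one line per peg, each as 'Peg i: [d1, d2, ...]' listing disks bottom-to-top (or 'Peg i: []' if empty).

After move 1 (0->1):
Peg 0: [4]
Peg 1: [2]
Peg 2: [3, 1]

After move 2 (2->1):
Peg 0: [4]
Peg 1: [2, 1]
Peg 2: [3]

After move 3 (1->2):
Peg 0: [4]
Peg 1: [2]
Peg 2: [3, 1]

After move 4 (2->1):
Peg 0: [4]
Peg 1: [2, 1]
Peg 2: [3]

After move 5 (1->2):
Peg 0: [4]
Peg 1: [2]
Peg 2: [3, 1]

After move 6 (1->0):
Peg 0: [4, 2]
Peg 1: []
Peg 2: [3, 1]

After move 7 (2->1):
Peg 0: [4, 2]
Peg 1: [1]
Peg 2: [3]

After move 8 (1->2):
Peg 0: [4, 2]
Peg 1: []
Peg 2: [3, 1]

After move 9 (2->1):
Peg 0: [4, 2]
Peg 1: [1]
Peg 2: [3]

After move 10 (1->0):
Peg 0: [4, 2, 1]
Peg 1: []
Peg 2: [3]

Answer: Peg 0: [4, 2, 1]
Peg 1: []
Peg 2: [3]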